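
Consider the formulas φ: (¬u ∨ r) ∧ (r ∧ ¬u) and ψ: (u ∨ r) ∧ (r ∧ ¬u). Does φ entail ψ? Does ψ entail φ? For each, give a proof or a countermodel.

Both directions hold.

[⇐] Assume the antecedent. If u is true, the antecedent cannot hold. If u is false, the antecedent forces (u = F, r = T), and (¬u ∨ r) ∧ (r ∧ ¬u) holds there. Either way (¬u ∨ r) ∧ (r ∧ ¬u) holds.

[⇒] Assume the antecedent. If u is true, the antecedent cannot hold. If u is false, the antecedent forces (u = F, r = T), and (u ∨ r) ∧ (r ∧ ¬u) holds there. Either way (u ∨ r) ∧ (r ∧ ¬u) holds.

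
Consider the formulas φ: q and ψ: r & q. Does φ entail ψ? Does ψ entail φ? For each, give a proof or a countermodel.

Not equivalent: only (⇐) holds.

(→) This fails. Under r = F, q = T, the left side is true but the right side is false.

(←) Assume the antecedent. If r is true, the antecedent forces (r = T, q = T), and q holds there. If r is false, the antecedent cannot hold. Either way q holds.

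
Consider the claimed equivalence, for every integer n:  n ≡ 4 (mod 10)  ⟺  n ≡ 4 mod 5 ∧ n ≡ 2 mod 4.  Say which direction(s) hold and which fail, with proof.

The forward direction fails; the converse holds.

[⇒] This fails: n = 4 gives 4 ≡ 4 (mod 10) but 4 ≡ 0 (mod 4), so the conjunction on the right does not hold.

[⇐] Conversely, if n ≡ 4 (mod 5) and n ≡ 2 (mod 4), then by the Chinese remainder theorem n ≡ 14 (mod 20). Since 14 ≡ 4 (mod 10) and 10 ∣ 20, we get n ≡ 4 (mod 10).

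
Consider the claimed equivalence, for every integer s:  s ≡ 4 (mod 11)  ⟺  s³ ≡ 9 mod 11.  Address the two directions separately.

(⇒) Suppose s ≡ 4 (mod 11). Write s = 11j + 4. Then (11j + 4)³ = 1331j³ + 1452j² + 528j + 64 = 11(121j³ + 132j² + 48j + 5) + 9, so s³ ≡ 9 (mod 11).

(⇐) For the converse, argue contrapositively. If s ≢ 4 (mod 11), then s is congruent to one of 0, 1, 2, 3, 5, 6, 7, 8, 9, 10 modulo 11, and these give s³ ≡ 0, 1, 8, 5, 4, 7, 2, 6, 3, 10 respectively — never 9.

Both directions hold; the statement is true.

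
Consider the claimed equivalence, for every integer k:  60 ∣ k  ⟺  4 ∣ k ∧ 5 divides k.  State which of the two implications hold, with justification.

(⇒) If 60 ∣ k, write k = 60q. Since 60 = 15·4, k = 4·(15q), so 4 ∣ k; and since 60 = 12·5, k = 5·(12q), so 5 ∣ k.

(⇐) This fails: take k = 20. Both 4 ∣ 20 and 5 ∣ 20, yet 20 is not a multiple of 60 (since 20 = 0·60 + 20), so 60 ∤ 20.

(⇒) holds; (⇐) fails.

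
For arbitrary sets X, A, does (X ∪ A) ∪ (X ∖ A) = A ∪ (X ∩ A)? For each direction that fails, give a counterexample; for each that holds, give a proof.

(⊆) fails; (⊇) holds.

(⟸) Let x ∈ A ∪ (X ∩ A). Then either x ∈ A and x ∉ X; or x ∈ X ∩ A. In each case x ∈ (X ∪ A) ∪ (X ∖ A), so A ∪ (X ∩ A) ⊆ (X ∪ A) ∪ (X ∖ A).

(⟹) This inclusion fails. Take X = {1}, A = ∅; then 1 ∈ (X ∪ A) ∪ (X ∖ A) but 1 ∉ A ∪ (X ∩ A).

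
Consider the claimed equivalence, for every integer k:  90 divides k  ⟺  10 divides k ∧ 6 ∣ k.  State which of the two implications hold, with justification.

Only the forward implication holds.

(⟹) If 90 ∣ k, write k = 90q. Since 90 = 9·10, k = 10·(9q), so 10 ∣ k; and since 90 = 15·6, k = 6·(15q), so 6 ∣ k.

(⟸) This fails: take k = 30. Both 10 ∣ 30 and 6 ∣ 30, yet 30 is not a multiple of 90 (since 30 = 0·90 + 30), so 90 ∤ 30.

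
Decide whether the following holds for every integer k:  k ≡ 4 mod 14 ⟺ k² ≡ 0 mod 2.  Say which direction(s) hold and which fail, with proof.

(⇒) Suppose k ≡ 4 (mod 14). Then k² ≡ 4² = 16 (mod 14), and since 2 ∣ 14, also k² ≡ 0 (mod 2).

(⇐) This fails: take k = 0. Then 0² = 0 ≡ 0 (mod 2), yet 0 ≡ 0 (mod 14), not 4.

Only the forward implication holds.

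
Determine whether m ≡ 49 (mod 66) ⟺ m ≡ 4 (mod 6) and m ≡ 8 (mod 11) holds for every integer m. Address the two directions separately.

(→) This fails: m = 49 gives 49 ≡ 49 (mod 66) but 49 ≡ 1 (mod 6), so the conjunction on the right does not hold.

(←) This fails: m = 52 satisfies both congruences on the right (52 ≡ 4 mod 6 and 52 ≡ 8 mod 11) yet 52 ≡ 52 (mod 66), not 49.

(⇒) fails and (⇐) fails.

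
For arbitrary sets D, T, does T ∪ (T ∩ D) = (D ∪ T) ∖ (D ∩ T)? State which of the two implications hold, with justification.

(⟹) This inclusion fails. Take D = {1}, T = {1}; then 1 ∈ T ∪ (T ∩ D) but 1 ∉ (D ∪ T) ∖ (D ∩ T).

(⟸) This inclusion fails. Take D = {1}, T = ∅; then 1 ∈ (D ∪ T) ∖ (D ∩ T) but 1 ∉ T ∪ (T ∩ D).

(⊆) fails and (⊇) fails.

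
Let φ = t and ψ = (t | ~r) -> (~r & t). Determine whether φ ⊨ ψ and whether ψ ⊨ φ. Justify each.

Neither direction holds.

(⟹) This fails. Under t = T, r = T, the left side is true but the right side is false.

(⟸) This fails. Under t = F, r = T, the left side is false but the right side is true.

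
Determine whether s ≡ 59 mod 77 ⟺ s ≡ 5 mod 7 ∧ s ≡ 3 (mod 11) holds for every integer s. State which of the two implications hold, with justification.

(⇒) This fails: s = 59 gives 59 ≡ 59 (mod 77) but 59 ≡ 3 (mod 7), so the conjunction on the right does not hold.

(⇐) This fails: s = 47 satisfies both congruences on the right (47 ≡ 5 mod 7 and 47 ≡ 3 mod 11) yet 47 ≡ 47 (mod 77), not 59.

Neither implication holds.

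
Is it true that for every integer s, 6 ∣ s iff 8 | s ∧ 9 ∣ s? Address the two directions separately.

Only the reverse direction holds.

(⟸) Suppose 8 ∣ s and 9 ∣ s. Any common multiple of 8 and 9 is a multiple of their lcm; here gcd(8, 9) = 1, so lcm(8, 9) = 8·9 = 72, so 72 ∣ s. Since 6 ∣ 72, it follows that 6 ∣ s.

(⟹) This fails: take s = 6. Certainly 6 ∣ 6, but 8 ∤ 6.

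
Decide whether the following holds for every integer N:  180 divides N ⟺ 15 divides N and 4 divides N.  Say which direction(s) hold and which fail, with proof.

The forward direction holds; the converse fails.

(⇒) If 180 ∣ N, write N = 180q. Since 180 = 12·15, N = 15·(12q), so 15 ∣ N; and since 180 = 45·4, N = 4·(45q), so 4 ∣ N.

(⇐) This fails: take N = 60. Both 15 ∣ 60 and 4 ∣ 60, yet 60 is not a multiple of 180 (since 60 = 0·180 + 60), so 180 ∤ 60.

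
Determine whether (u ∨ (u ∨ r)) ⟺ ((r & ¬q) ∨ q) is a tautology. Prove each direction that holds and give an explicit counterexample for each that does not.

Forward direction. This fails. Under r = F, u = T, q = F, the left side is true but the right side is false.

Converse. This fails. Under r = F, u = F, q = T, the left side is false but the right side is true.

(⇒) fails and (⇐) fails.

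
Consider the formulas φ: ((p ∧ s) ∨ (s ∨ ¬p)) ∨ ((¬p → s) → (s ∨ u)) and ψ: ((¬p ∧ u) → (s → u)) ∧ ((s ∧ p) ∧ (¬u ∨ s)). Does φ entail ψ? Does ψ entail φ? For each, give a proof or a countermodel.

(⇒) fails; (⇐) holds.

Converse. Assume the antecedent. If p is true, the antecedent forces (p = T, s = T, u = F) or (p = T, s = T, u = T), and the consequent holds there. If p is false, the antecedent cannot hold. Either way the consequent holds.

Forward direction. This fails. Under p = F, s = F, u = F, the left side is true but the right side is false.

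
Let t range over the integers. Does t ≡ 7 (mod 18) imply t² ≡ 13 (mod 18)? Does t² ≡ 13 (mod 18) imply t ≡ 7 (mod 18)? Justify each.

(⇒) Suppose t ≡ 7 (mod 18). Write t = 18j + 7. Then (18j + 7)² = 324j² + 252j + 49 = 18(18j² + 14j + 2) + 13, so t² ≡ 13 (mod 18).

(⇐) This fails: take t = 11. Then 11² = 121 ≡ 13 (mod 18), yet 11 ≡ 11 (mod 18), not 7.

Not equivalent: only (⇒) holds.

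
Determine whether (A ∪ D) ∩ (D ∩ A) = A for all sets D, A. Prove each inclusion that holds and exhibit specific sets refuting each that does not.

Only the forward inclusion holds.

Reverse inclusion. This inclusion fails. Take D = ∅, A = {1}; then 1 ∈ A but 1 ∉ (A ∪ D) ∩ (D ∩ A).

Forward inclusion. Let x ∈ (A ∪ D) ∩ (D ∩ A). Then x ∈ D ∩ A, from which x ∈ A.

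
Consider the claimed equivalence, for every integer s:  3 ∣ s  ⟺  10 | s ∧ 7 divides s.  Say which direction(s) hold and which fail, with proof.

Neither implication holds.

(⇒) This fails: take s = 3. Certainly 3 ∣ 3, but 10 ∤ 3.

(⇐) This fails: take s = 70. Both 10 ∣ 70 and 7 ∣ 70, yet 70 is not a multiple of 3 (since 70 = 23·3 + 1), so 3 ∤ 70.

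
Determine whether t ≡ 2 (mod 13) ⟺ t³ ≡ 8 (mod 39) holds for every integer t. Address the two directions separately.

Forward direction. This fails: take t = 15. Then 15 ≡ 2 (mod 13), but 15³ = 3375 ≡ 21 (mod 39), not 8.

Converse. This fails: take t = 5. Then 5³ = 125 ≡ 8 (mod 39), yet 5 ≡ 5 (mod 13), not 2.

Neither implication holds.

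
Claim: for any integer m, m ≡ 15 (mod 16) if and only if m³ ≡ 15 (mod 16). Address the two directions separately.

[⇒] Suppose m ≡ 15 (mod 16). Write m = 16j + 15. Then (16j + 15)³ = 4096j³ + 11520j² + 10800j + 3375 = 16(256j³ + 720j² + 675j + 210) + 15, so m³ ≡ 15 (mod 16).

[⇐] Conversely, suppose m³ ≡ 15 (mod 16). The only residue r in {0, …, 15} with r³ ≡ 15 (mod 16) is r = 15, so m ≡ 15 (mod 16).

The biconditional holds.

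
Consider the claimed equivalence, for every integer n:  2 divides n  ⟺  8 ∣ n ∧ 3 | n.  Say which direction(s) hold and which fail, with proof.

(⟹) This fails: take n = 2. Certainly 2 ∣ 2, but 8 ∤ 2.

(⟸) Suppose 8 ∣ n and 3 ∣ n. Any common multiple of 8 and 3 is a multiple of their lcm; here gcd(8, 3) = 1, so lcm(8, 3) = 8·3 = 24, so 24 ∣ n. Since 2 ∣ 24, it follows that 2 ∣ n.

The forward direction fails; the converse holds.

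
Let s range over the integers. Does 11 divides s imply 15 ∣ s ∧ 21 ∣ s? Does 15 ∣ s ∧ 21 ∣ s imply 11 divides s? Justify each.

Forward direction. This fails: take s = 11. Certainly 11 ∣ 11, but 15 ∤ 11.

Converse. This fails: take s = 105. Both 15 ∣ 105 and 21 ∣ 105, yet 105 is not a multiple of 11 (since 105 = 9·11 + 6), so 11 ∤ 105.

Neither implication holds.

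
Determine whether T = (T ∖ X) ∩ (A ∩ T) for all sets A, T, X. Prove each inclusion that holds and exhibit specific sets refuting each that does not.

The sets are not equal: only the reverse inclusion holds.

(⟹) This inclusion fails. Take A = ∅, T = {1}, X = ∅; then 1 ∈ T but 1 ∉ (T ∖ X) ∩ (A ∩ T).

(⟸) Let x ∈ (T ∖ X) ∩ (A ∩ T). Then x ∈ A ∩ T and x ∉ X, from which x ∈ T.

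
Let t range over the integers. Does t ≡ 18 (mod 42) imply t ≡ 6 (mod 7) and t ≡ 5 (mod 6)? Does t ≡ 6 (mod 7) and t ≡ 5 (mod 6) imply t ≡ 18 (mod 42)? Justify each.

Neither direction holds.

(→) This fails: t = 18 gives 18 ≡ 18 (mod 42) but 18 ≡ 4 (mod 7), so the conjunction on the right does not hold.

(←) This fails: t = 41 satisfies both congruences on the right (41 ≡ 6 mod 7 and 41 ≡ 5 mod 6) yet 41 ≡ 41 (mod 42), not 18.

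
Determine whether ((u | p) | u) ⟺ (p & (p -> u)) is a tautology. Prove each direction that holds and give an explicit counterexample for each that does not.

Not equivalent: only (⇐) holds.

Forward direction. This fails. Under p = T, u = F, the left side is true but the right side is false.

Converse. Assume the antecedent. If p is true, (u | p) | u reduces to true regardless of the other variables. If p is false, the antecedent cannot hold. Either way (u | p) | u holds.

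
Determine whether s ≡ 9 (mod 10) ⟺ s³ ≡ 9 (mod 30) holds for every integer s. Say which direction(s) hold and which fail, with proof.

(⇒) This fails: take s = 19. Then 19 ≡ 9 (mod 10), but 19³ = 6859 ≡ 19 (mod 30), not 9.

(⇐) Conversely, the residues r modulo 30 with r³ ≡ 9 (mod 30) are exactly {9}, and each is ≡ 9 (mod 10).

Only the converse holds.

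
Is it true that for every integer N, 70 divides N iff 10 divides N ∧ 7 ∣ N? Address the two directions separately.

Converse. Suppose 10 ∣ N and 7 ∣ N. Any common multiple of 10 and 7 is a multiple of their lcm; here gcd(10, 7) = 1, so lcm(10, 7) = 10·7 = 70, so 70 ∣ N.

Forward direction. If 70 ∣ N, write N = 70q. Since 70 = 7·10, N = 10·(7q), so 10 ∣ N; and since 70 = 10·7, N = 7·(10q), so 7 ∣ N.

Both directions hold.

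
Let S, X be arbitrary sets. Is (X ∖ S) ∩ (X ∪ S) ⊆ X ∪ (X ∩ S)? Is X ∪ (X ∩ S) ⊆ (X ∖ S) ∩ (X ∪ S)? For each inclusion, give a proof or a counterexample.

(⊆) Let x ∈ (X ∖ S) ∩ (X ∪ S). Then x ∈ X and x ∉ S, from which x ∈ X ∪ (X ∩ S).

(⊇) This inclusion fails. Take S = {1}, X = {1}; then 1 ∈ X ∪ (X ∩ S) but 1 ∉ (X ∖ S) ∩ (X ∪ S).

Only the forward inclusion holds.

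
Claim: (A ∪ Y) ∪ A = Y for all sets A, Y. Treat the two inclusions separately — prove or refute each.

(⟸) Let x ∈ Y. Then either x ∈ Y and x ∉ A; or x ∈ A ∩ Y. In each case x ∈ (A ∪ Y) ∪ A, so Y ⊆ (A ∪ Y) ∪ A.

(⟹) This inclusion fails. Take A = {1}, Y = ∅; then 1 ∈ (A ∪ Y) ∪ A but 1 ∉ Y.

Only the reverse inclusion holds.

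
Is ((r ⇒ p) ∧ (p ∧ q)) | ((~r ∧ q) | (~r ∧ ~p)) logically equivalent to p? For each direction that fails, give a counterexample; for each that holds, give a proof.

Neither direction holds.

(⟹) This fails. Under r = F, p = F, q = F, the left side is true but the right side is false.

(⟸) This fails. Under r = F, p = T, q = F, the left side is false but the right side is true.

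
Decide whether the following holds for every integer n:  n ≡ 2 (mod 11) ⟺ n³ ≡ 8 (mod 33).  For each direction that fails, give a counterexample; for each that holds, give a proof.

The forward direction fails; the converse holds.

(⟹) This fails: take n = 13. Then 13 ≡ 2 (mod 11), but 13³ = 2197 ≡ 19 (mod 33), not 8.

(⟸) Conversely, the residues r modulo 33 with r³ ≡ 8 (mod 33) are exactly {2}, and each is ≡ 2 (mod 11).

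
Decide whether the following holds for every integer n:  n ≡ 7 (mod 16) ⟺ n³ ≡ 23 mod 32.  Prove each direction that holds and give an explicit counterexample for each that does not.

The forward direction fails; the converse holds.

Forward direction. This fails: take n = 23. Then 23 ≡ 7 (mod 16), but 23³ = 12167 ≡ 7 (mod 32), not 23.

Converse. The residues r modulo 32 with r³ ≡ 23 (mod 32) are exactly {7}, and each is ≡ 7 (mod 16).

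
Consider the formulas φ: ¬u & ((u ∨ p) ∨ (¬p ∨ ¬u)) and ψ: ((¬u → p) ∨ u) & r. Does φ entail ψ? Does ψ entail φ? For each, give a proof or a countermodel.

(⟹) This fails. Under u = F, p = F, r = F, the left side is true but the right side is false.

(⟸) This fails. Under u = T, p = F, r = T, the left side is false but the right side is true.

Neither implication holds.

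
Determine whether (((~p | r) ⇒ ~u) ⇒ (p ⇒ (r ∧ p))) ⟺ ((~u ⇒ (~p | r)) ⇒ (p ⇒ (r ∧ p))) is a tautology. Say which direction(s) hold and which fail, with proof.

Converse. This fails. Under p = T, u = F, r = F, the left side is false but the right side is true.

Forward direction. Assume the antecedent. If p is true, the antecedent forces (p = T, u = F, r = T) or (p = T, u = T, r = T), and the consequent holds there. If p is false, the consequent reduces to true regardless of the other variables. Either way the consequent holds.

Not equivalent: only (⇒) holds.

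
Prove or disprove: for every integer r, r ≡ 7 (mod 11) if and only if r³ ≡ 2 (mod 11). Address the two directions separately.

(←) Suppose r³ ≡ 2 (mod 11). The only residue r in {0, …, 10} with r³ ≡ 2 (mod 11) is r = 7, so r ≡ 7 (mod 11).

(→) Suppose r ≡ 7 (mod 11). Write r = 11j + 7. Then (11j + 7)³ = 1331j³ + 2541j² + 1617j + 343 = 11(121j³ + 231j² + 147j + 31) + 2, so r³ ≡ 2 (mod 11).

Both implications hold.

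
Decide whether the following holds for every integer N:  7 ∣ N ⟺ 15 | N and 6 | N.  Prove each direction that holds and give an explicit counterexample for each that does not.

(⇒) fails and (⇐) fails.

[⇒] This fails: take N = 7. Certainly 7 ∣ 7, but 15 ∤ 7.

[⇐] This fails: take N = 30. Both 15 ∣ 30 and 6 ∣ 30, yet 30 is not a multiple of 7 (since 30 = 4·7 + 2), so 7 ∤ 30.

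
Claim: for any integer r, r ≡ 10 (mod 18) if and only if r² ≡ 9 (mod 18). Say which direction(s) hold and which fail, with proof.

(→) This fails: take r = 10. Then 10 ≡ 10 (mod 18), but 10² = 100 ≡ 10 (mod 18), not 9.

(←) This fails: take r = 3. Then 3² = 9 ≡ 9 (mod 18), yet 3 ≡ 3 (mod 18), not 10.

Neither direction holds.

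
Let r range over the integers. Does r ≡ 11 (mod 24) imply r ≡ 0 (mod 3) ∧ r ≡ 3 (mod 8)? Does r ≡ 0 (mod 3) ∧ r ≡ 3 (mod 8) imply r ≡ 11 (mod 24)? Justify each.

(⇒) fails and (⇐) fails.

(⟹) This fails: r = 11 gives 11 ≡ 11 (mod 24) but 11 ≡ 2 (mod 3), so the conjunction on the right does not hold.

(⟸) This fails: r = 3 satisfies both congruences on the right (3 ≡ 0 mod 3 and 3 ≡ 3 mod 8) yet 3 ≡ 3 (mod 24), not 11.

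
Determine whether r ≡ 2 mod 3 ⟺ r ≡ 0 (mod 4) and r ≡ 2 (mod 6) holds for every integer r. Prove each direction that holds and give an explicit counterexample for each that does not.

(⇐) If r ≡ 0 (mod 4) and r ≡ 2 (mod 6), then by the Chinese remainder theorem r ≡ 8 (mod 12). Since 8 ≡ 2 (mod 3) and 3 ∣ 12, we get r ≡ 2 (mod 3).

(⇒) This fails: r = 2 gives 2 ≡ 2 (mod 3) but 2 ≡ 2 (mod 4), so the conjunction on the right does not hold.

The forward direction fails; the converse holds.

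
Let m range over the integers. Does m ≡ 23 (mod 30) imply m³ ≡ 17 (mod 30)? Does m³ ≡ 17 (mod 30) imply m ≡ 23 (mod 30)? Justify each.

Both directions hold; the statement is true.

(⟹) Suppose m ≡ 23 (mod 30). Write m = 30j + 23. Then (30j + 23)³ = 27000j³ + 62100j² + 47610j + 12167 = 30(900j³ + 2070j² + 1587j + 405) + 17, so m³ ≡ 17 (mod 30).

(⟸) Conversely, suppose m³ ≡ 17 (mod 30). The only residue r in {0, …, 29} with r³ ≡ 17 (mod 30) is r = 23, so m ≡ 23 (mod 30).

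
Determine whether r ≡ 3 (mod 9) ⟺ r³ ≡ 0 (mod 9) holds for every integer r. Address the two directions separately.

(⇒) Suppose r ≡ 3 (mod 9). Write r = 9j + 3. Then (9j + 3)³ = 729j³ + 729j² + 243j + 27 = 9(81j³ + 81j² + 27j + 3) + 0, so r³ ≡ 0 (mod 9).

(⇐) This fails: take r = 0. Then 0³ = 0 ≡ 0 (mod 9), yet 0 ≡ 0 (mod 9), not 3.

(⇒) holds; (⇐) fails.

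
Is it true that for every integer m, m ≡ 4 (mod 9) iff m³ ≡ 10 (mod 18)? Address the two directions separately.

Neither implication holds.

(→) This fails: take m = 13. Then 13 ≡ 4 (mod 9), but 13³ = 2197 ≡ 1 (mod 18), not 10.

(←) This fails: take m = 10. Then 10³ = 1000 ≡ 10 (mod 18), yet 10 ≡ 1 (mod 9), not 4.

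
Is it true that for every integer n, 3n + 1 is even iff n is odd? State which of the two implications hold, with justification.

Both directions hold.

(⇒) Suppose 3n + 1 is even. Since 3 is odd, 3n and n have the same parity, so 3n + 1 ≡ n + 1 (mod 2). As 1 is odd, 3n + 1 is even exactly when n is odd. Thus n is odd.

(⇐) Conversely, suppose n is odd; write n = 2j + 1. Then 3n + 1 = 3·(2j + 1) + 1 = 2·3j + 4, which is even.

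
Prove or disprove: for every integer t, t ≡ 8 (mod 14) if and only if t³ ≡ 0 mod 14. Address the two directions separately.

Both directions fail.

(→) This fails: take t = 8. Then 8 ≡ 8 (mod 14), but 8³ = 512 ≡ 8 (mod 14), not 0.

(←) This fails: take t = 0. Then 0³ = 0 ≡ 0 (mod 14), yet 0 ≡ 0 (mod 14), not 8.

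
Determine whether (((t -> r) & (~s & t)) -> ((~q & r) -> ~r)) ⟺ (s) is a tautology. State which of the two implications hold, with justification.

[⇐] Assume the antecedent. If s is true, the consequent reduces to true regardless of the other variables. If s is false, the antecedent cannot hold. Either way the consequent holds.

[⇒] This fails. Under t = F, q = F, r = F, s = F, the left side is true but the right side is false.

Only the reverse direction holds.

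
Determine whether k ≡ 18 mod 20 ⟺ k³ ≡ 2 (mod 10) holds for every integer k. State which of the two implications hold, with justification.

[⇒] Suppose k ≡ 18 (mod 20). Then k³ ≡ 18³ = 5832 (mod 20), and since 10 ∣ 20, also k³ ≡ 2 (mod 10).

[⇐] This fails: take k = 8. Then 8³ = 512 ≡ 2 (mod 10), yet 8 ≡ 8 (mod 20), not 18.

Not equivalent: only (⇒) holds.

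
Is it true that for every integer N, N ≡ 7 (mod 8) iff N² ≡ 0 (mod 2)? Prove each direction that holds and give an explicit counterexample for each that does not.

[⇒] This fails: take N = 7. Then 7 ≡ 7 (mod 8), but 7² = 49 ≡ 1 (mod 2), not 0.

[⇐] This fails: take N = 0. Then 0² = 0 ≡ 0 (mod 2), yet 0 ≡ 0 (mod 8), not 7.

(⇒) fails and (⇐) fails.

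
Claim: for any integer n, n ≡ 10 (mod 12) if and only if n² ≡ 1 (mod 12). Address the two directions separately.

Forward direction. This fails: take n = 10. Then 10 ≡ 10 (mod 12), but 10² = 100 ≡ 4 (mod 12), not 1.

Converse. This fails: take n = 1. Then 1² = 1 ≡ 1 (mod 12), yet 1 ≡ 1 (mod 12), not 10.

Neither direction holds.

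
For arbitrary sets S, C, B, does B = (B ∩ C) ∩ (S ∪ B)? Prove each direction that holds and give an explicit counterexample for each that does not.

Reverse inclusion. Let x ∈ (B ∩ C) ∩ (S ∪ B). Then either x ∈ C ∩ B and x ∉ S; or x ∈ S ∩ C ∩ B. In each case x ∈ B, so (B ∩ C) ∩ (S ∪ B) ⊆ B.

Forward inclusion. This inclusion fails. Take S = ∅, C = ∅, B = {1}; then 1 ∈ B but 1 ∉ (B ∩ C) ∩ (S ∪ B).

The sets are not equal: only the reverse inclusion holds.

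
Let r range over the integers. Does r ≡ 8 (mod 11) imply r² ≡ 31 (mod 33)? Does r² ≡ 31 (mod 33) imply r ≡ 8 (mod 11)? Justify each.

(⇒) This fails: take r = 30. Then 30 ≡ 8 (mod 11), but 30² = 900 ≡ 9 (mod 33), not 31.

(⇐) This fails: take r = 14. Then 14² = 196 ≡ 31 (mod 33), yet 14 ≡ 3 (mod 11), not 8.

Neither direction holds.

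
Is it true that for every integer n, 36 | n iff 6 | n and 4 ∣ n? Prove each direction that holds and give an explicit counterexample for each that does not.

(→) If 36 ∣ n, write n = 36q. Since 36 = 6·6, n = 6·(6q), so 6 ∣ n; and since 36 = 9·4, n = 4·(9q), so 4 ∣ n.

(←) This fails: take n = 12. Both 6 ∣ 12 and 4 ∣ 12, yet 12 is not a multiple of 36 (since 12 = 0·36 + 12), so 36 ∤ 12.

Only the forward direction holds.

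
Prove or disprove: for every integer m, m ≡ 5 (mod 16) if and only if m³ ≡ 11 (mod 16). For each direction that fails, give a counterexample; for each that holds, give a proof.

Both directions fail.

(⇒) This fails: take m = 5. Then 5 ≡ 5 (mod 16), but 5³ = 125 ≡ 13 (mod 16), not 11.

(⇐) This fails: take m = 3. Then 3³ = 27 ≡ 11 (mod 16), yet 3 ≡ 3 (mod 16), not 5.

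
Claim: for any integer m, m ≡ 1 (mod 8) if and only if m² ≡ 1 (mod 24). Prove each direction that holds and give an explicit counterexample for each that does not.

Neither implication holds.

(⟹) This fails: take m = 9. Then 9 ≡ 1 (mod 8), but 9² = 81 ≡ 9 (mod 24), not 1.

(⟸) This fails: take m = 5. Then 5² = 25 ≡ 1 (mod 24), yet 5 ≡ 5 (mod 8), not 1.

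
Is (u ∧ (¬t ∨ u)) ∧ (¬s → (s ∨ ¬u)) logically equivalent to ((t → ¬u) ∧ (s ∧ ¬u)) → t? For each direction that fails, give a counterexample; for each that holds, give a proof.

(⇐) This fails. Under s = F, u = F, t = F, the left side is false but the right side is true.

(⇒) Assume the antecedent. If s is true, the antecedent forces (s = T, u = T, t = F) or (s = T, u = T, t = T), and ((t → ¬u) ∧ (s ∧ ¬u)) → t holds there. If s is false, the antecedent cannot hold. Either way ((t → ¬u) ∧ (s ∧ ¬u)) → t holds.

Only the forward direction holds.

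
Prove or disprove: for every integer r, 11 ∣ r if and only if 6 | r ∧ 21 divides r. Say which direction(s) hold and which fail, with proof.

Forward direction. This fails: take r = 11. Certainly 11 ∣ 11, but 6 ∤ 11.

Converse. This fails: take r = 42. Both 6 ∣ 42 and 21 ∣ 42, yet 42 is not a multiple of 11 (since 42 = 3·11 + 9), so 11 ∤ 42.

Neither implication holds.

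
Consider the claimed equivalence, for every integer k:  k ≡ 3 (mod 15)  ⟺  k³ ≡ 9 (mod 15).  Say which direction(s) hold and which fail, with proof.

Neither implication holds.

[⇒] This fails: take k = 3. Then 3 ≡ 3 (mod 15), but 3³ = 27 ≡ 12 (mod 15), not 9.

[⇐] This fails: take k = 9. Then 9³ = 729 ≡ 9 (mod 15), yet 9 ≡ 9 (mod 15), not 3.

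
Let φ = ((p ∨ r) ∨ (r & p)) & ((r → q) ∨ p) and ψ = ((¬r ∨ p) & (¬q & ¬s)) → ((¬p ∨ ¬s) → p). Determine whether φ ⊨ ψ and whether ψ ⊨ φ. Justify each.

(⇒) Assume the antecedent. If p is true, the consequent reduces to true regardless of the other variables. If p is false, the antecedent forces (q = T, s = F, p = F, r = T) or (q = T, s = T, p = F, r = T), and the consequent holds there. Either way the consequent holds.

(⇐) This fails. Under q = T, s = F, p = F, r = F, the left side is false but the right side is true.

(⇒) holds; (⇐) fails.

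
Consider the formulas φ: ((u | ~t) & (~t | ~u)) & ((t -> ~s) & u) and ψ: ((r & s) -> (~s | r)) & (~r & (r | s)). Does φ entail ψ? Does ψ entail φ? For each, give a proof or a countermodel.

Neither direction holds.

Forward direction. This fails. Under s = F, t = F, r = F, u = T, the left side is true but the right side is false.

Converse. This fails. Under s = T, t = T, r = F, u = T, the left side is false but the right side is true.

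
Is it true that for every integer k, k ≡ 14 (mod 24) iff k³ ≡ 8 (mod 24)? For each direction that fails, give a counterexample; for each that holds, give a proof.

(⇒) Suppose k ≡ 14 (mod 24). Write k = 24j + 14. Then (24j + 14)³ = 13824j³ + 24192j² + 14112j + 2744 = 24(576j³ + 1008j² + 588j + 114) + 8, so k³ ≡ 8 (mod 24).

(⇐) This fails: take k = 2. Then 2³ = 8 ≡ 8 (mod 24), yet 2 ≡ 2 (mod 24), not 14.

The forward direction holds; the converse fails.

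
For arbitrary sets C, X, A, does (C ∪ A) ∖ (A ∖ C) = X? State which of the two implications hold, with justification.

(⟹) This inclusion fails. Take C = {1}, X = ∅, A = ∅; then 1 ∈ (C ∪ A) ∖ (A ∖ C) but 1 ∉ X.

(⟸) This inclusion fails. Take C = ∅, X = {1}, A = ∅; then 1 ∈ X but 1 ∉ (C ∪ A) ∖ (A ∖ C).

Neither inclusion holds.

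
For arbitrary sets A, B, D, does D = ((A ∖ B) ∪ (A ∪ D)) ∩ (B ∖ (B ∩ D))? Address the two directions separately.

Both inclusions fail.

Forward inclusion. This inclusion fails. Take A = ∅, B = ∅, D = {1}; then 1 ∈ D but 1 ∉ ((A ∖ B) ∪ (A ∪ D)) ∩ (B ∖ (B ∩ D)).

Reverse inclusion. This inclusion fails. Take A = {1}, B = {1}, D = ∅; then 1 ∈ ((A ∖ B) ∪ (A ∪ D)) ∩ (B ∖ (B ∩ D)) but 1 ∉ D.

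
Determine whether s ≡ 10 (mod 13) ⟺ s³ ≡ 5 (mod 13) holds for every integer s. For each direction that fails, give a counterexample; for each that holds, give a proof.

(→) This fails: take s = 10. Then 10 ≡ 10 (mod 13), but 10³ = 1000 ≡ 12 (mod 13), not 5.

(←) This fails: take s = 7. Then 7³ = 343 ≡ 5 (mod 13), yet 7 ≡ 7 (mod 13), not 10.

Both directions fail.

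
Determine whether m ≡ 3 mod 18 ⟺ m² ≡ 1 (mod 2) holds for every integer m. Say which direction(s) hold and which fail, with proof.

Only the forward implication holds.

(⇐) This fails: take m = 1. Then 1² = 1 ≡ 1 (mod 2), yet 1 ≡ 1 (mod 18), not 3.

(⇒) Suppose m ≡ 3 (mod 18). Then m² ≡ 3² = 9 (mod 18), and since 2 ∣ 18, also m² ≡ 1 (mod 2).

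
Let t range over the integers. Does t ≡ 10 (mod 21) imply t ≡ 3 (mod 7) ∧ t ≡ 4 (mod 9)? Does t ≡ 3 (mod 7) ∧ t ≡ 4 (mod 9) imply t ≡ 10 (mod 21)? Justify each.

(⇒) fails; (⇐) holds.

[⇐] If t ≡ 3 (mod 7) and t ≡ 4 (mod 9), then by the Chinese remainder theorem t ≡ 31 (mod 63). Since 31 ≡ 10 (mod 21) and 21 ∣ 63, we get t ≡ 10 (mod 21).

[⇒] This fails: t = 10 gives 10 ≡ 10 (mod 21) but 10 ≡ 1 (mod 9), so the conjunction on the right does not hold.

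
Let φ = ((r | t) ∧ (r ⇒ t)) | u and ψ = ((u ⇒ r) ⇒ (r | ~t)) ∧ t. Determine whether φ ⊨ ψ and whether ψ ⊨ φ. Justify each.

Only the converse holds.

Converse. Assume the antecedent. If t is true, ((r | t) ∧ (r ⇒ t)) | u reduces to true regardless of the other variables. If t is false, the antecedent cannot hold. Either way ((r | t) ∧ (r ⇒ t)) | u holds.

Forward direction. This fails. Under t = T, r = F, u = F, the left side is true but the right side is false.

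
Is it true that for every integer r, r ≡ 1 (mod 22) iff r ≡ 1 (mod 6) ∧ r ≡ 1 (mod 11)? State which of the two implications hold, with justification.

(⇒) fails; (⇐) holds.

(→) This fails: r = 45 gives 45 ≡ 1 (mod 22) but 45 ≡ 3 (mod 6), so the conjunction on the right does not hold.

(←) Conversely, if r ≡ 1 (mod 6) and r ≡ 1 (mod 11), then by the Chinese remainder theorem r ≡ 1 (mod 66). Since 1 ≡ 1 (mod 22) and 22 ∣ 66, we get r ≡ 1 (mod 22).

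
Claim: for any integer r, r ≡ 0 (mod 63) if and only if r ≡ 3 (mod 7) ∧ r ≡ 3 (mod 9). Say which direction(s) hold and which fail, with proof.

Forward direction. This fails: r = 0 gives 0 ≡ 0 (mod 63) but 0 ≡ 0 (mod 7), so the conjunction on the right does not hold.

Converse. This fails: r = 3 satisfies both congruences on the right (3 ≡ 3 mod 7 and 3 ≡ 3 mod 9) yet 3 ≡ 3 (mod 63), not 0.

(⇒) fails and (⇐) fails.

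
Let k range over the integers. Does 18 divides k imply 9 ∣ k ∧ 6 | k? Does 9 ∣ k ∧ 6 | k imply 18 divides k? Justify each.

Forward direction. If 18 ∣ k, write k = 18q. Since 18 = 2·9, k = 9·(2q), so 9 ∣ k; and since 18 = 3·6, k = 6·(3q), so 6 ∣ k.

Converse. Suppose 9 ∣ k and 6 ∣ k. Any common multiple of 9 and 6 is a multiple of their lcm; here lcm(9, 6) = 9·6/gcd(9, 6) = 54/3 = 18, so 18 ∣ k.

Both directions hold.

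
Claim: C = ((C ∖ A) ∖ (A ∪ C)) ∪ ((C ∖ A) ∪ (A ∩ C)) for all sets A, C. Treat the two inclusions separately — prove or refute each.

The two sets are equal.

(⟸) Let x ∈ ((C ∖ A) ∖ (A ∪ C)) ∪ ((C ∖ A) ∪ (A ∩ C)). Then either x ∈ C and x ∉ A; or x ∈ A ∩ C. In each case x ∈ C, so ((C ∖ A) ∖ (A ∪ C)) ∪ ((C ∖ A) ∪ (A ∩ C)) ⊆ C.

(⟹) Let x ∈ C. Then either x ∈ C and x ∉ A; or x ∈ A ∩ C. In each case x ∈ ((C ∖ A) ∖ (A ∪ C)) ∪ ((C ∖ A) ∪ (A ∩ C)), so C ⊆ ((C ∖ A) ∖ (A ∪ C)) ∪ ((C ∖ A) ∪ (A ∩ C)).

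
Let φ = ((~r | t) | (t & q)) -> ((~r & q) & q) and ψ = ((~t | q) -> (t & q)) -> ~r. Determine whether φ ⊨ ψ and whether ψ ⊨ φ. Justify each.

Forward direction. Assume the antecedent. If t is true, the antecedent forces (t = T, r = F, q = T), and ((~t | q) -> (t & q)) -> ~r holds there. If t is false, ((~t | q) -> (t & q)) -> ~r reduces to true regardless of the other variables. Either way ((~t | q) -> (t & q)) -> ~r holds.

Converse. This fails. Under t = F, r = F, q = F, the left side is false but the right side is true.

(⇒) holds; (⇐) fails.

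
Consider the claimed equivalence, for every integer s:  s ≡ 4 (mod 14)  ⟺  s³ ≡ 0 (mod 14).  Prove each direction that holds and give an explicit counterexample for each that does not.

(⇒) This fails: take s = 4. Then 4 ≡ 4 (mod 14), but 4³ = 64 ≡ 8 (mod 14), not 0.

(⇐) This fails: take s = 0. Then 0³ = 0 ≡ 0 (mod 14), yet 0 ≡ 0 (mod 14), not 4.

Both directions fail.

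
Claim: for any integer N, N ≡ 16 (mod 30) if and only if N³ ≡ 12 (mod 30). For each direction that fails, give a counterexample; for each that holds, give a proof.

(⇒) fails and (⇐) fails.

(⇒) This fails: take N = 16. Then 16 ≡ 16 (mod 30), but 16³ = 4096 ≡ 16 (mod 30), not 12.

(⇐) This fails: take N = 18. Then 18³ = 5832 ≡ 12 (mod 30), yet 18 ≡ 18 (mod 30), not 16.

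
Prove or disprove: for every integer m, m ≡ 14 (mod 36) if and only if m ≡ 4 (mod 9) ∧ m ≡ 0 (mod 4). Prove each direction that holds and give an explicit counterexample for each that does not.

(⇒) fails and (⇐) fails.

(⇒) This fails: m = 14 gives 14 ≡ 14 (mod 36) but 14 ≡ 5 (mod 9), so the conjunction on the right does not hold.

(⇐) This fails: m = 4 satisfies both congruences on the right (4 ≡ 4 mod 9 and 4 ≡ 0 mod 4) yet 4 ≡ 4 (mod 36), not 14.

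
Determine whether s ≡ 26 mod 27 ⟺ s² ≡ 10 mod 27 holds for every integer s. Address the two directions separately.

Neither direction holds.

(⇒) This fails: take s = 26. Then 26 ≡ 26 (mod 27), but 26² = 676 ≡ 1 (mod 27), not 10.

(⇐) This fails: take s = 8. Then 8² = 64 ≡ 10 (mod 27), yet 8 ≡ 8 (mod 27), not 26.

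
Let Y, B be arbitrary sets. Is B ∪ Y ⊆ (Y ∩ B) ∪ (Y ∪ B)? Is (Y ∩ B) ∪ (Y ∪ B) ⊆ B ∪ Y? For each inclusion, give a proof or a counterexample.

Forward inclusion. Let x ∈ B ∪ Y. Then either x ∈ Y and x ∉ B; or x ∈ B and x ∉ Y; or x ∈ Y ∩ B. In each case x ∈ (Y ∩ B) ∪ (Y ∪ B), so B ∪ Y ⊆ (Y ∩ B) ∪ (Y ∪ B).

Reverse inclusion. Let x ∈ (Y ∩ B) ∪ (Y ∪ B). Then either x ∈ Y and x ∉ B; or x ∈ B and x ∉ Y; or x ∈ Y ∩ B. In each case x ∈ B ∪ Y, so (Y ∩ B) ∪ (Y ∪ B) ⊆ B ∪ Y.

Both inclusions hold; the sets are equal.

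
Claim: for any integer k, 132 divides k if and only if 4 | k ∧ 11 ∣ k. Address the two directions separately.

Only the forward direction holds.

(⟹) If 132 ∣ k, write k = 132q. Since 132 = 33·4, k = 4·(33q), so 4 ∣ k; and since 132 = 12·11, k = 11·(12q), so 11 ∣ k.

(⟸) This fails: take k = 44. Both 4 ∣ 44 and 11 ∣ 44, yet 44 is not a multiple of 132 (since 44 = 0·132 + 44), so 132 ∤ 44.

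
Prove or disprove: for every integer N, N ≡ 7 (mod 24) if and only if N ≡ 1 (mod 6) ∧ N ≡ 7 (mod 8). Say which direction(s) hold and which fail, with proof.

[⇒] Suppose N ≡ 7 (mod 24); write N = 24j + 7. Since 6 ∣ 24, reducing mod 6 gives N ≡ 7 ≡ 1 (mod 6); since 8 ∣ 24, reducing mod 8 gives N ≡ 7 (mod 8).

[⇐] Conversely, if N ≡ 1 (mod 6) and N ≡ 7 (mod 8), then by the Chinese remainder theorem N ≡ 7 (mod 24). This is exactly N ≡ 7 (mod 24).

Both implications hold.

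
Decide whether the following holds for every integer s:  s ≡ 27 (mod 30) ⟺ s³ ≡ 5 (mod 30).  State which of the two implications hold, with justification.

Both directions fail.

(⇒) This fails: take s = 27. Then 27 ≡ 27 (mod 30), but 27³ = 19683 ≡ 3 (mod 30), not 5.

(⇐) This fails: take s = 5. Then 5³ = 125 ≡ 5 (mod 30), yet 5 ≡ 5 (mod 30), not 27.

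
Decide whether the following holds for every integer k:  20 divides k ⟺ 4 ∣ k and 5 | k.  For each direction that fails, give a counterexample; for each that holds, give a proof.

Equivalent; both directions hold.

(⟹) If 20 ∣ k, write k = 20q. Since 20 = 5·4, k = 4·(5q), so 4 ∣ k; and since 20 = 4·5, k = 5·(4q), so 5 ∣ k.

(⟸) Suppose 4 ∣ k and 5 ∣ k. Any common multiple of 4 and 5 is a multiple of their lcm; here gcd(4, 5) = 1, so lcm(4, 5) = 4·5 = 20, so 20 ∣ k.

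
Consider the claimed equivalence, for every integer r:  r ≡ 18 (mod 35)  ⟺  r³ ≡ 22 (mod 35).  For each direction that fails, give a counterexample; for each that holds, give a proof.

(⟹) Suppose r ≡ 18 (mod 35). Write r = 35j + 18. Then (35j + 18)³ = 42875j³ + 66150j² + 34020j + 5832 = 35(1225j³ + 1890j² + 972j + 166) + 22, so r³ ≡ 22 (mod 35).

(⟸) This fails: take r = 8. Then 8³ = 512 ≡ 22 (mod 35), yet 8 ≡ 8 (mod 35), not 18.

Only the forward direction holds.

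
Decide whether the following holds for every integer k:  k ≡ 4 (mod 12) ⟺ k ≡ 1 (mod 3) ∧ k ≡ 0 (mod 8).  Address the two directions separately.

(⇒) This fails: k = 4 gives 4 ≡ 4 (mod 12) but 4 ≡ 4 (mod 8), so the conjunction on the right does not hold.

(⇐) Conversely, if k ≡ 1 (mod 3) and k ≡ 0 (mod 8), then by the Chinese remainder theorem k ≡ 16 (mod 24). Since 16 ≡ 4 (mod 12) and 12 ∣ 24, we get k ≡ 4 (mod 12).

Only the reverse direction holds.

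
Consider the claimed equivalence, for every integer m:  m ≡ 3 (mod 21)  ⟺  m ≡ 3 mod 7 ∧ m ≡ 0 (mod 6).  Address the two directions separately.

[⇐] If m ≡ 3 (mod 7) and m ≡ 0 (mod 6), then by the Chinese remainder theorem m ≡ 24 (mod 42). Since 24 ≡ 3 (mod 21) and 21 ∣ 42, we get m ≡ 3 (mod 21).

[⇒] This fails: m = 3 gives 3 ≡ 3 (mod 21) but 3 ≡ 3 (mod 6), so the conjunction on the right does not hold.

Only the converse holds.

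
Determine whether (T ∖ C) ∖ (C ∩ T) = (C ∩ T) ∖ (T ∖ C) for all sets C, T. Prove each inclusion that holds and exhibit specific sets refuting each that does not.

Forward inclusion. This inclusion fails. Take C = ∅, T = {1}; then 1 ∈ (T ∖ C) ∖ (C ∩ T) but 1 ∉ (C ∩ T) ∖ (T ∖ C).

Reverse inclusion. This inclusion fails. Take C = {1}, T = {1}; then 1 ∈ (C ∩ T) ∖ (T ∖ C) but 1 ∉ (T ∖ C) ∖ (C ∩ T).

Both inclusions fail.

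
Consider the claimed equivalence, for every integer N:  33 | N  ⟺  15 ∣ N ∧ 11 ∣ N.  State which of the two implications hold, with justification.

Only the reverse direction holds.

(⟸) Suppose 15 ∣ N and 11 ∣ N. Any common multiple of 15 and 11 is a multiple of their lcm; here gcd(15, 11) = 1, so lcm(15, 11) = 15·11 = 165, so 165 ∣ N. Since 33 ∣ 165, it follows that 33 ∣ N.

(⟹) This fails: take N = 33. Certainly 33 ∣ 33, but 15 ∤ 33.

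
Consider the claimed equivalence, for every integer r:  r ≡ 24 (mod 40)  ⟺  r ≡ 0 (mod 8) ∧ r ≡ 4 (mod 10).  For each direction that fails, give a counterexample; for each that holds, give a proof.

(⟹) Suppose r ≡ 24 (mod 40); write r = 40j + 24. Since 8 ∣ 40, reducing mod 8 gives r ≡ 24 ≡ 0 (mod 8); since 10 ∣ 40, reducing mod 10 gives r ≡ 24 ≡ 4 (mod 10).

(⟸) Conversely, if r ≡ 0 (mod 8) and r ≡ 4 (mod 10), then by the Chinese remainder theorem r ≡ 24 (mod 40). This is exactly r ≡ 24 (mod 40).

Both directions hold.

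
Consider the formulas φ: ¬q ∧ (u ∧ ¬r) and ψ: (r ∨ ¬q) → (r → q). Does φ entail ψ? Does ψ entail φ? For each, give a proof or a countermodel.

(⇒) Assume the antecedent. If u is true, the antecedent forces (u = T, r = F, q = F), and (r ∨ ¬q) → (r → q) holds there. If u is false, the antecedent cannot hold. Either way (r ∨ ¬q) → (r → q) holds.

(⇐) This fails. Under u = F, r = F, q = F, the left side is false but the right side is true.

(⇒) holds; (⇐) fails.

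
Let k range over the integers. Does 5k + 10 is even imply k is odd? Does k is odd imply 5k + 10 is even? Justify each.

(⇒) This fails: k = 0 gives 5k + 10 = 10, which is even, but 0 is even, not odd.

(⇐) This also fails: k = 3 is odd, but 5k + 10 = 25 is odd, not even.

Both directions fail.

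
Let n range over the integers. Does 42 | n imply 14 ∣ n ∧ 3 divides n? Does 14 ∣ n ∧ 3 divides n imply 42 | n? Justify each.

Both directions hold; the statement is true.

(⇐) Suppose 14 ∣ n and 3 ∣ n. Any common multiple of 14 and 3 is a multiple of their lcm; here gcd(14, 3) = 1, so lcm(14, 3) = 14·3 = 42, so 42 ∣ n.

(⇒) If 42 ∣ n, write n = 42q. Since 42 = 3·14, n = 14·(3q), so 14 ∣ n; and since 42 = 14·3, n = 3·(14q), so 3 ∣ n.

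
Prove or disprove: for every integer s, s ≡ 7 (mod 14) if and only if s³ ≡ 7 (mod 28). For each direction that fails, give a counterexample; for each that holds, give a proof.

Forward direction. This fails: take s = 21. Then 21 ≡ 7 (mod 14), but 21³ = 9261 ≡ 21 (mod 28), not 7.

Converse. The residues r modulo 28 with r³ ≡ 7 (mod 28) are exactly {7}, and each is ≡ 7 (mod 14).

(⇒) fails; (⇐) holds.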